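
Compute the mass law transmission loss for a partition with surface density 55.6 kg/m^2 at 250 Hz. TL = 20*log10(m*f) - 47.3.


m * f = 55.6 * 250 = 13900
20*log10(13900) = 82.8603 dB
TL = 82.8603 - 47.3 = 35.56 dB


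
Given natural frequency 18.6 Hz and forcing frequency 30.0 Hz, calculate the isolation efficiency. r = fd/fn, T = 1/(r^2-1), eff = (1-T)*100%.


r = 30.0 / 18.6 = 1.6129
r^2 - 1 = 1.6129^2 - 1 = 1.60145
T = 1/1.60145 = 0.624434
Efficiency = (1 - 0.624434)*100 = 37.557 %


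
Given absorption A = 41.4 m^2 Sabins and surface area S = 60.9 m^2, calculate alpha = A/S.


Absorption coefficient = absorbed power / incident power
alpha = A / S = 41.4 / 60.9 = 0.6798


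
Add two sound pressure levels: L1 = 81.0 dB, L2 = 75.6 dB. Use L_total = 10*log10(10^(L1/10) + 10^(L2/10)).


10^(81.0/10) = 1.25893e+08
10^(75.6/10) = 3.63078e+07
Sum = 1.25893e+08 + 3.63078e+07 = 1.62201e+08
L_total = 10*log10(1.62201e+08) = 82.101 dB


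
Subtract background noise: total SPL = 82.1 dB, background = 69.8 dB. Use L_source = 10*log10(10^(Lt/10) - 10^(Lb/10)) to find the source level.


10^(82.1/10) = 1.62181e+08
10^(69.8/10) = 9.54993e+06
Difference = 1.62181e+08 - 9.54993e+06 = 1.52631e+08
L_source = 10*log10(1.52631e+08) = 81.836 dB


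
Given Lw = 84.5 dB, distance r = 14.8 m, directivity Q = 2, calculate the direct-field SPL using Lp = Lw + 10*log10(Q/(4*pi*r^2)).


4*pi*r^2 = 4*pi*14.8^2 = 2752.54 m^2
Q / (4*pi*r^2) = 2 / 2752.54 = 0.000726602
Lp = 84.5 + 10*log10(0.000726602) = 53.113 dB


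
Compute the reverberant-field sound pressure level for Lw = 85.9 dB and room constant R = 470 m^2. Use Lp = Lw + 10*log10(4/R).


4/R = 4/470 = 0.00851064
Lp = 85.9 + 10*log10(0.00851064) = 65.2 dB


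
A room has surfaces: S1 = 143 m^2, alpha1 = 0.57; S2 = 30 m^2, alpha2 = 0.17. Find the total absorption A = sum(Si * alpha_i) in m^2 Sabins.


143 * 0.57 = 81.51
30 * 0.17 = 5.1
A_total = 81.51 + 5.1 = 86.61 m^2


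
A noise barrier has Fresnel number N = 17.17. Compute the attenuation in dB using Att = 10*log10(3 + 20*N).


3 + 20*N = 3 + 20*17.17 = 346.4
Att = 10*log10(346.4) = 25.396 dB


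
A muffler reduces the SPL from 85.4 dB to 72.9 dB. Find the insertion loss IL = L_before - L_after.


Insertion loss = SPL without muffler - SPL with muffler
IL = 85.4 - 72.9 = 12.5 dB


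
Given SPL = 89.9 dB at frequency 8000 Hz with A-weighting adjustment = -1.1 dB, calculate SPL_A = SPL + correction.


A-weighting table: 8000 Hz -> -1.1 dB correction
SPL_A = SPL + correction = 89.9 + (-1.1) = 88.8 dBA


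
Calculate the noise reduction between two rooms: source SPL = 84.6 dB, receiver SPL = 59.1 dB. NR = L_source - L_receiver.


NR = L_source - L_receiver (difference between source and receiving room levels)
NR = 84.6 - 59.1 = 25.5 dB


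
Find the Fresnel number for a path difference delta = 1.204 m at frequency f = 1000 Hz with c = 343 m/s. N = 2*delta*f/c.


N = 2*delta*f/c = 2*delta/lambda, where lambda = c/f
lambda = 343 / 1000 = 0.343 m
N = 2 * 1.204 / 0.343 = 7.0204


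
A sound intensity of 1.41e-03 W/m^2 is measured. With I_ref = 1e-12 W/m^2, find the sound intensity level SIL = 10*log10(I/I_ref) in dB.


I / I_ref = 1.41e-03 / 1e-12 = 1.41e+09
SIL = 10 * log10(1.41e+09) = 91.492 dB


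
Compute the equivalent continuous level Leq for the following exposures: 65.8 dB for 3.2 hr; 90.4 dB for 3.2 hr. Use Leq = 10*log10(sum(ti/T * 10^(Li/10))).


T_total = 3.2 + 3.2 = 6.4 hr
(3.2/6.4) * 10^(65.8/10) = 1.90095e+06
(3.2/6.4) * 10^(90.4/10) = 5.48239e+08
Sum = 1.90095e+06 + 5.48239e+08 = 5.5014e+08
Leq = 10*log10(5.5014e+08) = 87.405 dB


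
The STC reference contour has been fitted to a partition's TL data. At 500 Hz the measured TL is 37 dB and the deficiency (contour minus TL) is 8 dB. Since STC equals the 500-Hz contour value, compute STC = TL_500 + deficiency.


By ASTM E413, STC = value of the fitted reference contour at 500 Hz.
Contour value at 500 Hz = TL_500 + deficiency = 37 + 8 = 45
STC = 45


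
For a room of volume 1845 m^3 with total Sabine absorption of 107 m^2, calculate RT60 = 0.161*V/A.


RT60 = 0.161 * 1845 / 107 = 2.7761 s


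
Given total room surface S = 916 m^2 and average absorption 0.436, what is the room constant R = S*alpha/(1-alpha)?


R = 916 * 0.436 / (1 - 0.436) = 708.11 m^2


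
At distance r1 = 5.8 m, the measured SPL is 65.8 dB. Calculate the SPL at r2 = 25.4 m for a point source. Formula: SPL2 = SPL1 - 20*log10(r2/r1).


r2/r1 = 25.4/5.8 = 4.37931
Correction = 20*log10(4.37931) = 12.8281 dB
SPL2 = 65.8 - 12.8281 = 52.972 dB


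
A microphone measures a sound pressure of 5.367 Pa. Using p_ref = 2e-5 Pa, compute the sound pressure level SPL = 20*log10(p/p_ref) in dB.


p / p_ref = 5.367 / 2e-5 = 268350
SPL = 20 * log10(268350) = 108.57 dB


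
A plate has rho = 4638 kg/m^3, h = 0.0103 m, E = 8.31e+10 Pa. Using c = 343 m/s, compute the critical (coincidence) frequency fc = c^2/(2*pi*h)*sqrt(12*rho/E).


12*rho/E = 12*4638/8.31e+10 = 6.69747e-07
sqrt(12*rho/E) = sqrt(6.69747e-07) = 0.000818381
c^2/(2*pi*h) = 343^2/(2*pi*0.0103) = 1.8179e+06
fc = 1.8179e+06 * 0.000818381 = 1487.7 Hz


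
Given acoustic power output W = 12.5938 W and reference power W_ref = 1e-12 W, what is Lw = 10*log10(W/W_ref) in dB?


W / W_ref = 12.5938 / 1e-12 = 1.25938e+13
Lw = 10 * log10(1.25938e+13) = 131 dB


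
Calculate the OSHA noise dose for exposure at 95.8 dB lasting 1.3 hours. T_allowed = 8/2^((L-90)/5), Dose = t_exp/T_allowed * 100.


T_allowed = 8 / 2^((95.8 - 90)/5) = 3.5801 hr
Dose = 1.3 / 3.5801 * 100 = 36.312 %


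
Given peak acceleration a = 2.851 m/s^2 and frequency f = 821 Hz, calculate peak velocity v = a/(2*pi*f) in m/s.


omega = 2*pi*f = 2*pi*821 = 5158.5 rad/s
v = a / omega = 2.851 / 5158.5 = 0.00055268 m/s


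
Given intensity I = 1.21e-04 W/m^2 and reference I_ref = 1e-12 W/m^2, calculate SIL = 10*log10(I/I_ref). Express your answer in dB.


I / I_ref = 1.21e-04 / 1e-12 = 1.21e+08
SIL = 10 * log10(1.21e+08) = 80.828 dB


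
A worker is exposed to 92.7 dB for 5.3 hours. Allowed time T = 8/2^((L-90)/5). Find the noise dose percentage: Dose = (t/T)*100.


T_allowed = 8 / 2^((92.7 - 90)/5) = 5.50217 hr
Dose = 5.3 / 5.50217 * 100 = 96.326 %


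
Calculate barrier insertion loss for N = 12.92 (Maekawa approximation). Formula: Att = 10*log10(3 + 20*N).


3 + 20*N = 3 + 20*12.92 = 261.4
Att = 10*log10(261.4) = 24.173 dB


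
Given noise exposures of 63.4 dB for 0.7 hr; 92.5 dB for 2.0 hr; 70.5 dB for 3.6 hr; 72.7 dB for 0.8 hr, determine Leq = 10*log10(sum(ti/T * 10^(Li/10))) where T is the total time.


T_total = 0.7 + 2.0 + 3.6 + 0.8 = 7.1 hr
(0.7/7.1) * 10^(63.4/10) = 215695
(2.0/7.1) * 10^(92.5/10) = 5.00924e+08
(3.6/7.1) * 10^(70.5/10) = 5.68911e+06
(0.8/7.1) * 10^(72.7/10) = 2.09813e+06
Sum = 215695 + 5.00924e+08 + 5.68911e+06 + 2.09813e+06 = 5.08927e+08
Leq = 10*log10(5.08927e+08) = 87.067 dB


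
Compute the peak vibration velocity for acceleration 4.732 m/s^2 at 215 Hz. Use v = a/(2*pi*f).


omega = 2*pi*f = 2*pi*215 = 1350.88 rad/s
v = a / omega = 4.732 / 1350.88 = 0.0035029 m/s


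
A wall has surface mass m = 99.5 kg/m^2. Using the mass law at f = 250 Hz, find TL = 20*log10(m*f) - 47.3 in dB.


m * f = 99.5 * 250 = 24875
20*log10(24875) = 87.9153 dB
TL = 87.9153 - 47.3 = 40.615 dB


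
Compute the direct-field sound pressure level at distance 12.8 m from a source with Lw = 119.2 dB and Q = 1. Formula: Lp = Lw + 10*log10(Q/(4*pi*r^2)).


4*pi*r^2 = 4*pi*12.8^2 = 2058.87 m^2
Q / (4*pi*r^2) = 1 / 2058.87 = 0.000485703
Lp = 119.2 + 10*log10(0.000485703) = 86.064 dB


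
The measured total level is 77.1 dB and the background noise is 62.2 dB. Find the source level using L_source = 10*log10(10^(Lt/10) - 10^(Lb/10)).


10^(77.1/10) = 5.12861e+07
10^(62.2/10) = 1.65959e+06
Difference = 5.12861e+07 - 1.65959e+06 = 4.96265e+07
L_source = 10*log10(4.96265e+07) = 76.957 dB


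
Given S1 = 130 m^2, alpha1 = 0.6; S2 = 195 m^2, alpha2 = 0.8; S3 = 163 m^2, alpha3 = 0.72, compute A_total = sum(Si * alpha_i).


130 * 0.6 = 78
195 * 0.8 = 156
163 * 0.72 = 117.36
A_total = 78 + 156 + 117.36 = 351.36 m^2


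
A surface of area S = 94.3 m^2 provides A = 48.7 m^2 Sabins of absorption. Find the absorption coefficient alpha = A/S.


Absorption coefficient = absorbed power / incident power
alpha = A / S = 48.7 / 94.3 = 0.51644


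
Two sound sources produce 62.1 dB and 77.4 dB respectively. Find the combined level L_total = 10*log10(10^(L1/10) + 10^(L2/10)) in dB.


10^(62.1/10) = 1.62181e+06
10^(77.4/10) = 5.49541e+07
Sum = 1.62181e+06 + 5.49541e+07 = 5.65759e+07
L_total = 10*log10(5.65759e+07) = 77.526 dB


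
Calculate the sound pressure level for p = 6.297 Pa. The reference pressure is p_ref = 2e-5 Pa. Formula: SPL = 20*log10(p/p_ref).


p / p_ref = 6.297 / 2e-5 = 314850
SPL = 20 * log10(314850) = 109.96 dB


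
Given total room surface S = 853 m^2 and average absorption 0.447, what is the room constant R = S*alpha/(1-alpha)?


R = 853 * 0.447 / (1 - 0.447) = 689.5 m^2


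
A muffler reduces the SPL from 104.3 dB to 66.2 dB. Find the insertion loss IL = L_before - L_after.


Insertion loss = SPL without muffler - SPL with muffler
IL = 104.3 - 66.2 = 38.1 dB


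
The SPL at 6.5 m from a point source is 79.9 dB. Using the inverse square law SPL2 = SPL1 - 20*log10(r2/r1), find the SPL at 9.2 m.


r2/r1 = 9.2/6.5 = 1.41538
Correction = 20*log10(1.41538) = 3.01746 dB
SPL2 = 79.9 - 3.01746 = 76.883 dB


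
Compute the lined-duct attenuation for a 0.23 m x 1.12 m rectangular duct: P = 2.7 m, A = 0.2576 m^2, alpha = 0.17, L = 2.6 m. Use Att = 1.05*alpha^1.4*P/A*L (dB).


alpha^1.4 = 0.17^1.4 = 0.0836813
Attenuation rate = 1.05 * alpha^1.4 * P / A
= 1.05 * 0.0836813 * 2.7 / 0.2576 = 0.920949 dB/m
Total Att = 0.920949 * 2.6 = 2.3945 dB


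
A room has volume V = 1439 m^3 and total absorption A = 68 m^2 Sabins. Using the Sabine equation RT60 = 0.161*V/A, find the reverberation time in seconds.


RT60 = 0.161 * 1439 / 68 = 3.407 s


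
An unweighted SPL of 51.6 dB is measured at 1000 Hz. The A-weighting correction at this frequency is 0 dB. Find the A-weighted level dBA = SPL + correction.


A-weighting table: 1000 Hz -> 0 dB correction
SPL_A = SPL + correction = 51.6 + (0) = 51.6 dBA


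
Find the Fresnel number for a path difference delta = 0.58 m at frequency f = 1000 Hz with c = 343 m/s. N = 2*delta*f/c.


N = 2*delta*f/c = 2*delta/lambda, where lambda = c/f
lambda = 343 / 1000 = 0.343 m
N = 2 * 0.58 / 0.343 = 3.3819


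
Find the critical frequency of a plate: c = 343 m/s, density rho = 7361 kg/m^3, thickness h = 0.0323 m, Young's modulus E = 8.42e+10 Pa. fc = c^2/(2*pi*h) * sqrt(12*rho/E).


12*rho/E = 12*7361/8.42e+10 = 1.04907e-06
sqrt(12*rho/E) = sqrt(1.04907e-06) = 0.00102424
c^2/(2*pi*h) = 343^2/(2*pi*0.0323) = 579703
fc = 579703 * 0.00102424 = 593.76 Hz


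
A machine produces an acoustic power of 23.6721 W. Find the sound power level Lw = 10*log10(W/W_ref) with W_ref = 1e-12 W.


W / W_ref = 23.6721 / 1e-12 = 2.36721e+13
Lw = 10 * log10(2.36721e+13) = 133.74 dB


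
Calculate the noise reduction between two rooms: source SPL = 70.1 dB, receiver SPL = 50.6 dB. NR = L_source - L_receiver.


NR = L_source - L_receiver (difference between source and receiving room levels)
NR = 70.1 - 50.6 = 19.5 dB


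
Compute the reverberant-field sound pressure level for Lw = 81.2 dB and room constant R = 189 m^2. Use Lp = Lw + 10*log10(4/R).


4/R = 4/189 = 0.021164
Lp = 81.2 + 10*log10(0.021164) = 64.456 dB


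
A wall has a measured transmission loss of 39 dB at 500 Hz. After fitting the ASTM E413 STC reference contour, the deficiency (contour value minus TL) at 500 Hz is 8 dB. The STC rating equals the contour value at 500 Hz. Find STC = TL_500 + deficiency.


By ASTM E413, STC = value of the fitted reference contour at 500 Hz.
Contour value at 500 Hz = TL_500 + deficiency = 39 + 8 = 47
STC = 47


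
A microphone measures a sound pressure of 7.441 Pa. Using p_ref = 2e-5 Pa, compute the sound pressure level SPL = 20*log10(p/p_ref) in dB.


p / p_ref = 7.441 / 2e-5 = 372050
SPL = 20 * log10(372050) = 111.41 dB


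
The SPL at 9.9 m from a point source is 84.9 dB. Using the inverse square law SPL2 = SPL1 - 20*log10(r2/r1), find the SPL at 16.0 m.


r2/r1 = 16.0/9.9 = 1.61616
Correction = 20*log10(1.61616) = 4.16969 dB
SPL2 = 84.9 - 4.16969 = 80.73 dB


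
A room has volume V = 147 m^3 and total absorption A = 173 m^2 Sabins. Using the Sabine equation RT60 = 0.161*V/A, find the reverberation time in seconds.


RT60 = 0.161 * 147 / 173 = 0.1368 s


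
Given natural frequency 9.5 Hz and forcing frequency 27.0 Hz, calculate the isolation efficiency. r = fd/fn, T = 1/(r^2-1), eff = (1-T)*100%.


r = 27.0 / 9.5 = 2.84211
r^2 - 1 = 2.84211^2 - 1 = 7.07759
T = 1/7.07759 = 0.141291
Efficiency = (1 - 0.141291)*100 = 85.871 %


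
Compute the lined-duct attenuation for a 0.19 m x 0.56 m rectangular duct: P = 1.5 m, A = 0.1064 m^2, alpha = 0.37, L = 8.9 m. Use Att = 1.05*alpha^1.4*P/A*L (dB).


alpha^1.4 = 0.37^1.4 = 0.248589
Attenuation rate = 1.05 * alpha^1.4 * P / A
= 1.05 * 0.248589 * 1.5 / 0.1064 = 3.67977 dB/m
Total Att = 3.67977 * 8.9 = 32.75 dB


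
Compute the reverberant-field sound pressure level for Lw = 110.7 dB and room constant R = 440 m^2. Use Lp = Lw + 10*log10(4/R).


4/R = 4/440 = 0.00909091
Lp = 110.7 + 10*log10(0.00909091) = 90.286 dB


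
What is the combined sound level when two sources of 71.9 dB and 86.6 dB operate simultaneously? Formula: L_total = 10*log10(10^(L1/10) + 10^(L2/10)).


10^(71.9/10) = 1.54882e+07
10^(86.6/10) = 4.57088e+08
Sum = 1.54882e+07 + 4.57088e+08 = 4.72576e+08
L_total = 10*log10(4.72576e+08) = 86.745 dB


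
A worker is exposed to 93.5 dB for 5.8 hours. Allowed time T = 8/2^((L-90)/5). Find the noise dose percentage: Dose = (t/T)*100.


T_allowed = 8 / 2^((93.5 - 90)/5) = 4.92458 hr
Dose = 5.8 / 4.92458 * 100 = 117.78 %


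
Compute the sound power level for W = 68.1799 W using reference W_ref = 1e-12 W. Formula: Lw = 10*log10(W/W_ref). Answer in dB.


W / W_ref = 68.1799 / 1e-12 = 6.81799e+13
Lw = 10 * log10(6.81799e+13) = 138.34 dB


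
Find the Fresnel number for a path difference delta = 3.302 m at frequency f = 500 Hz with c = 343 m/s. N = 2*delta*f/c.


N = 2*delta*f/c = 2*delta/lambda, where lambda = c/f
lambda = 343 / 500 = 0.686 m
N = 2 * 3.302 / 0.686 = 9.6268


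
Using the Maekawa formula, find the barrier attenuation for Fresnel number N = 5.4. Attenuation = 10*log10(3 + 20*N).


3 + 20*N = 3 + 20*5.4 = 111
Att = 10*log10(111) = 20.453 dB


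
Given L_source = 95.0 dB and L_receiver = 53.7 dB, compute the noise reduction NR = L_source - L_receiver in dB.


NR = L_source - L_receiver (difference between source and receiving room levels)
NR = 95.0 - 53.7 = 41.3 dB


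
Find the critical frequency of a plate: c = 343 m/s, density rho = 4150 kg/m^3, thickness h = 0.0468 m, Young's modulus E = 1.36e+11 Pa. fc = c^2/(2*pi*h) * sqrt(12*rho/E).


12*rho/E = 12*4150/1.36e+11 = 3.66176e-07
sqrt(12*rho/E) = sqrt(3.66176e-07) = 0.000605125
c^2/(2*pi*h) = 343^2/(2*pi*0.0468) = 400094
fc = 400094 * 0.000605125 = 242.11 Hz


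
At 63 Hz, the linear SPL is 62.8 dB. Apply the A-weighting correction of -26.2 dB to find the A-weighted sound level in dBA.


A-weighting table: 63 Hz -> -26.2 dB correction
SPL_A = SPL + correction = 62.8 + (-26.2) = 36.6 dBA


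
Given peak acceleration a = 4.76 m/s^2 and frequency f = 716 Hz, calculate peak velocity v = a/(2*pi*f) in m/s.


omega = 2*pi*f = 2*pi*716 = 4498.76 rad/s
v = a / omega = 4.76 / 4498.76 = 0.0010581 m/s


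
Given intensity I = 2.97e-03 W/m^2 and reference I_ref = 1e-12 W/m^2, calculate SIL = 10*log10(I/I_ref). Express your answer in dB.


I / I_ref = 2.97e-03 / 1e-12 = 2.97e+09
SIL = 10 * log10(2.97e+09) = 94.728 dB


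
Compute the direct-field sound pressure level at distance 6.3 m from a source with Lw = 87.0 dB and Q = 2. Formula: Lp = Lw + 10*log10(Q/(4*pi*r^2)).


4*pi*r^2 = 4*pi*6.3^2 = 498.759 m^2
Q / (4*pi*r^2) = 2 / 498.759 = 0.00400995
Lp = 87.0 + 10*log10(0.00400995) = 63.031 dB


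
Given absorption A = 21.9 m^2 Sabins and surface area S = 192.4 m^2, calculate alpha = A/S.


Absorption coefficient = absorbed power / incident power
alpha = A / S = 21.9 / 192.4 = 0.11383


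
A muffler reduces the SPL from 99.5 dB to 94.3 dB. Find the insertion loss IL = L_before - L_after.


Insertion loss = SPL without muffler - SPL with muffler
IL = 99.5 - 94.3 = 5.2 dB


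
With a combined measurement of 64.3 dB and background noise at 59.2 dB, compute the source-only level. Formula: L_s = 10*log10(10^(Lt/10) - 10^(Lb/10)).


10^(64.3/10) = 2.69153e+06
10^(59.2/10) = 831764
Difference = 2.69153e+06 - 831764 = 1.85977e+06
L_source = 10*log10(1.85977e+06) = 62.695 dB


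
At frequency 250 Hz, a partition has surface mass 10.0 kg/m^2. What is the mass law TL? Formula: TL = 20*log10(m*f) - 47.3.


m * f = 10.0 * 250 = 2500
20*log10(2500) = 67.9588 dB
TL = 67.9588 - 47.3 = 20.659 dB


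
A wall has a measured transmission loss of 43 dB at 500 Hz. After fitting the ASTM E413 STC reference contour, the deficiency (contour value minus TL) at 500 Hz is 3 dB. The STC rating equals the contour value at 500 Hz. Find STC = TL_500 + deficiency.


By ASTM E413, STC = value of the fitted reference contour at 500 Hz.
Contour value at 500 Hz = TL_500 + deficiency = 43 + 3 = 46
STC = 46


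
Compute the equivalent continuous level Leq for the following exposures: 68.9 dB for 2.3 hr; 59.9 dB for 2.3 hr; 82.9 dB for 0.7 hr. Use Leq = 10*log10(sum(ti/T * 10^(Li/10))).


T_total = 2.3 + 2.3 + 0.7 = 5.3 hr
(2.3/5.3) * 10^(68.9/10) = 3.36862e+06
(2.3/5.3) * 10^(59.9/10) = 424084
(0.7/5.3) * 10^(82.9/10) = 2.57527e+07
Sum = 3.36862e+06 + 424084 + 2.57527e+07 = 2.95454e+07
Leq = 10*log10(2.95454e+07) = 74.705 dB


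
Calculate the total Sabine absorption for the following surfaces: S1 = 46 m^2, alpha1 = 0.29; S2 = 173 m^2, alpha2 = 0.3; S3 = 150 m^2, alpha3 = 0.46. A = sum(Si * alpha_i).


46 * 0.29 = 13.34
173 * 0.3 = 51.9
150 * 0.46 = 69
A_total = 13.34 + 51.9 + 69 = 134.24 m^2


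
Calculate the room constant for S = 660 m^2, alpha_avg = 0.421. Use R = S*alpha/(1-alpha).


R = 660 * 0.421 / (1 - 0.421) = 479.9 m^2


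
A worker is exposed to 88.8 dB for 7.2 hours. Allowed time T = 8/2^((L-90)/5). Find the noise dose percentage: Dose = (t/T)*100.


T_allowed = 8 / 2^((88.8 - 90)/5) = 9.44794 hr
Dose = 7.2 / 9.44794 * 100 = 76.207 %


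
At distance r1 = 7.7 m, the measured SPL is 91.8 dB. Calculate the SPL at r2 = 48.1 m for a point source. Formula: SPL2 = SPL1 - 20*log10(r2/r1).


r2/r1 = 48.1/7.7 = 6.24675
Correction = 20*log10(6.24675) = 15.9131 dB
SPL2 = 91.8 - 15.9131 = 75.887 dB


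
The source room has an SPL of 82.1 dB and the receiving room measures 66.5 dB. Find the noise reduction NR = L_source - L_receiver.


NR = L_source - L_receiver (difference between source and receiving room levels)
NR = 82.1 - 66.5 = 15.6 dB


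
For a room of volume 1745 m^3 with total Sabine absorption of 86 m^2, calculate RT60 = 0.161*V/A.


RT60 = 0.161 * 1745 / 86 = 3.2668 s


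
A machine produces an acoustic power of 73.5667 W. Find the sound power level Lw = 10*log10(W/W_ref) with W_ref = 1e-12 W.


W / W_ref = 73.5667 / 1e-12 = 7.35667e+13
Lw = 10 * log10(7.35667e+13) = 138.67 dB


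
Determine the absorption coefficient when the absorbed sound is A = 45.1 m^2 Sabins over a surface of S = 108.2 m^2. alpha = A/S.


Absorption coefficient = absorbed power / incident power
alpha = A / S = 45.1 / 108.2 = 0.41682


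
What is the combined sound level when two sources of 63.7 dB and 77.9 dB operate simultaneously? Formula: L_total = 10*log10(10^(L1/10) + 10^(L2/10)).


10^(63.7/10) = 2.34423e+06
10^(77.9/10) = 6.16595e+07
Sum = 2.34423e+06 + 6.16595e+07 = 6.40037e+07
L_total = 10*log10(6.40037e+07) = 78.062 dB


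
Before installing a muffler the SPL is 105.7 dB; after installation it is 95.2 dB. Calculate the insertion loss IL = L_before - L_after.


Insertion loss = SPL without muffler - SPL with muffler
IL = 105.7 - 95.2 = 10.5 dB


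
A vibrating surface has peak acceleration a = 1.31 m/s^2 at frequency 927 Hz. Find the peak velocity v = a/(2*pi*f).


omega = 2*pi*f = 2*pi*927 = 5824.51 rad/s
v = a / omega = 1.31 / 5824.51 = 0.00022491 m/s


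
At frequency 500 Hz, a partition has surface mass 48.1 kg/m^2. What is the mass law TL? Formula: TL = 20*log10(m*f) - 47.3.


m * f = 48.1 * 500 = 24050
20*log10(24050) = 87.6223 dB
TL = 87.6223 - 47.3 = 40.322 dB


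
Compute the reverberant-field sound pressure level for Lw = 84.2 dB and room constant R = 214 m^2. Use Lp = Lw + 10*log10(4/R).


4/R = 4/214 = 0.0186916
Lp = 84.2 + 10*log10(0.0186916) = 66.916 dB


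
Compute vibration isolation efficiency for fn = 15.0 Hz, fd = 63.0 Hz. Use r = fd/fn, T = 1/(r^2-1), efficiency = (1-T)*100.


r = 63.0 / 15.0 = 4.2
r^2 - 1 = 4.2^2 - 1 = 16.64
T = 1/16.64 = 0.0600962
Efficiency = (1 - 0.0600962)*100 = 93.99 %


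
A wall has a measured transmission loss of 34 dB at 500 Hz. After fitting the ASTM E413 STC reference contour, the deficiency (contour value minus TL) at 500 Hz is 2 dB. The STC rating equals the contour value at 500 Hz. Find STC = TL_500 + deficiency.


By ASTM E413, STC = value of the fitted reference contour at 500 Hz.
Contour value at 500 Hz = TL_500 + deficiency = 34 + 2 = 36
STC = 36


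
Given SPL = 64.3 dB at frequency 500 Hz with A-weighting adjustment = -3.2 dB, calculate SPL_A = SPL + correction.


A-weighting table: 500 Hz -> -3.2 dB correction
SPL_A = SPL + correction = 64.3 + (-3.2) = 61.1 dBA


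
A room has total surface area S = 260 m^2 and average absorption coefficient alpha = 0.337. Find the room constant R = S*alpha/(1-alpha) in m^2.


R = 260 * 0.337 / (1 - 0.337) = 132.16 m^2


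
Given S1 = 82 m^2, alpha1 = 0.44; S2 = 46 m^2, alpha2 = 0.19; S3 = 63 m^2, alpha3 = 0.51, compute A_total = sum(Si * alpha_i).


82 * 0.44 = 36.08
46 * 0.19 = 8.74
63 * 0.51 = 32.13
A_total = 36.08 + 8.74 + 32.13 = 76.95 m^2


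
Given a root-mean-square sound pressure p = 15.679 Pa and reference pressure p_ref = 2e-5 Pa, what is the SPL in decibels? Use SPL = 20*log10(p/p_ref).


p / p_ref = 15.679 / 2e-5 = 783950
SPL = 20 * log10(783950) = 117.89 dB


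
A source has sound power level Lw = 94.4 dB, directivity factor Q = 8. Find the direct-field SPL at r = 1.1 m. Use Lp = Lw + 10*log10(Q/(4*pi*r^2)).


4*pi*r^2 = 4*pi*1.1^2 = 15.2053 m^2
Q / (4*pi*r^2) = 8 / 15.2053 = 0.526132
Lp = 94.4 + 10*log10(0.526132) = 91.611 dB


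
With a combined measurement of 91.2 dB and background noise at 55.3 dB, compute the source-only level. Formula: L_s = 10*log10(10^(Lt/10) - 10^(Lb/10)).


10^(91.2/10) = 1.31826e+09
10^(55.3/10) = 338844
Difference = 1.31826e+09 - 338844 = 1.31792e+09
L_source = 10*log10(1.31792e+09) = 91.199 dB


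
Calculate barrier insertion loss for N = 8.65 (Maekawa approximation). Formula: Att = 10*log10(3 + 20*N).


3 + 20*N = 3 + 20*8.65 = 176
Att = 10*log10(176) = 22.455 dB


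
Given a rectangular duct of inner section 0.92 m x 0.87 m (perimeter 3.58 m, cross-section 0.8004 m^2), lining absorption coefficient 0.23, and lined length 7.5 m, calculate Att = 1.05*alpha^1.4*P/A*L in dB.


alpha^1.4 = 0.23^1.4 = 0.127767
Attenuation rate = 1.05 * alpha^1.4 * P / A
= 1.05 * 0.127767 * 3.58 / 0.8004 = 0.600045 dB/m
Total Att = 0.600045 * 7.5 = 4.5003 dB


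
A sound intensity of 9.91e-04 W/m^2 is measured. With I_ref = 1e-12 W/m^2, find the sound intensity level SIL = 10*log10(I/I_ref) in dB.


I / I_ref = 9.91e-04 / 1e-12 = 9.91e+08
SIL = 10 * log10(9.91e+08) = 89.961 dB


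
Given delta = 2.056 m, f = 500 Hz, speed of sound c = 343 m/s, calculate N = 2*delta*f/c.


N = 2*delta*f/c = 2*delta/lambda, where lambda = c/f
lambda = 343 / 500 = 0.686 m
N = 2 * 2.056 / 0.686 = 5.9942


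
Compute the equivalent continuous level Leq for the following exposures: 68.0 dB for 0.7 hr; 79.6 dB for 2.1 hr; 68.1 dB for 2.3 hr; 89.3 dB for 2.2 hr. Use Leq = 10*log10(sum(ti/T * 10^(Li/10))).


T_total = 0.7 + 2.1 + 2.3 + 2.2 = 7.3 hr
(0.7/7.3) * 10^(68.0/10) = 605028
(2.1/7.3) * 10^(79.6/10) = 2.62359e+07
(2.3/7.3) * 10^(68.1/10) = 2.03425e+06
(2.2/7.3) * 10^(89.3/10) = 2.56507e+08
Sum = 605028 + 2.62359e+07 + 2.03425e+06 + 2.56507e+08 = 2.85382e+08
Leq = 10*log10(2.85382e+08) = 84.554 dB


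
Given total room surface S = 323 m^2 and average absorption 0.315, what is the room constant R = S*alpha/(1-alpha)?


R = 323 * 0.315 / (1 - 0.315) = 148.53 m^2


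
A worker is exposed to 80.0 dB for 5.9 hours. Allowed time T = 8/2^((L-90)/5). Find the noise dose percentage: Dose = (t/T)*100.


T_allowed = 8 / 2^((80.0 - 90)/5) = 32 hr
Dose = 5.9 / 32 * 100 = 18.438 %


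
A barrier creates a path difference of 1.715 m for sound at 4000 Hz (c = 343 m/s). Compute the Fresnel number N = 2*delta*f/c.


N = 2*delta*f/c = 2*delta/lambda, where lambda = c/f
lambda = 343 / 4000 = 0.08575 m
N = 2 * 1.715 / 0.08575 = 40


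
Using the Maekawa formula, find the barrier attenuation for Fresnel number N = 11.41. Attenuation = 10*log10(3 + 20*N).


3 + 20*N = 3 + 20*11.41 = 231.2
Att = 10*log10(231.2) = 23.64 dB


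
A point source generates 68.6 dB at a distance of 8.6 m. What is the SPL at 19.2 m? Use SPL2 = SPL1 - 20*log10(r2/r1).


r2/r1 = 19.2/8.6 = 2.23256
Correction = 20*log10(2.23256) = 6.97606 dB
SPL2 = 68.6 - 6.97606 = 61.624 dB


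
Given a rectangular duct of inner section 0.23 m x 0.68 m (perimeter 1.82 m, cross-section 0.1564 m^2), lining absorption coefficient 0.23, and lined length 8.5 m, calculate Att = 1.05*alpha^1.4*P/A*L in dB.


alpha^1.4 = 0.23^1.4 = 0.127767
Attenuation rate = 1.05 * alpha^1.4 * P / A
= 1.05 * 0.127767 * 1.82 / 0.1564 = 1.56114 dB/m
Total Att = 1.56114 * 8.5 = 13.27 dB


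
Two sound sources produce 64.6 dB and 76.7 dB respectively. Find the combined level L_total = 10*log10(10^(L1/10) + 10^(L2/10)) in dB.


10^(64.6/10) = 2.88403e+06
10^(76.7/10) = 4.67735e+07
Sum = 2.88403e+06 + 4.67735e+07 = 4.96575e+07
L_total = 10*log10(4.96575e+07) = 76.96 dB


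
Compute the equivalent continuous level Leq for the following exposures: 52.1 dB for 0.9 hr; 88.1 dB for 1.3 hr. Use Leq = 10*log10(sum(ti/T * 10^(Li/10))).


T_total = 0.9 + 1.3 = 2.2 hr
(0.9/2.2) * 10^(52.1/10) = 66346.8
(1.3/2.2) * 10^(88.1/10) = 3.81523e+08
Sum = 66346.8 + 3.81523e+08 = 3.81589e+08
Leq = 10*log10(3.81589e+08) = 85.816 dB


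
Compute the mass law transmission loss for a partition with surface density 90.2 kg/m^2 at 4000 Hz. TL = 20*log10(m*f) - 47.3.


m * f = 90.2 * 4000 = 360800
20*log10(360800) = 111.145 dB
TL = 111.145 - 47.3 = 63.845 dB


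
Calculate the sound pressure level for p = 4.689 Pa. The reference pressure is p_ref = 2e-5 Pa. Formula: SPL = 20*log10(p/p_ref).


p / p_ref = 4.689 / 2e-5 = 234450
SPL = 20 * log10(234450) = 107.4 dB


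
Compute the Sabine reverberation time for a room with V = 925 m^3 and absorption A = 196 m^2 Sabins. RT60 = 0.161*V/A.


RT60 = 0.161 * 925 / 196 = 0.75982 s


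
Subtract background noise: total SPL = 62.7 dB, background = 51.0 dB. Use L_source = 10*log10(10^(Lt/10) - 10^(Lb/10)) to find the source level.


10^(62.7/10) = 1.86209e+06
10^(51.0/10) = 125893
Difference = 1.86209e+06 - 125893 = 1.7362e+06
L_source = 10*log10(1.7362e+06) = 62.396 dB


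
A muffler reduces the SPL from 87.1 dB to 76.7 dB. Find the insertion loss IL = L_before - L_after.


Insertion loss = SPL without muffler - SPL with muffler
IL = 87.1 - 76.7 = 10.4 dB


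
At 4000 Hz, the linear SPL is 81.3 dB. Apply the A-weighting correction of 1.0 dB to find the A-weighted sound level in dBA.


A-weighting table: 4000 Hz -> 1.0 dB correction
SPL_A = SPL + correction = 81.3 + (1.0) = 82.3 dBA


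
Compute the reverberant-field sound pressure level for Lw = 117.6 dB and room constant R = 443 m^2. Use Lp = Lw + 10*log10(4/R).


4/R = 4/443 = 0.00902935
Lp = 117.6 + 10*log10(0.00902935) = 97.157 dB


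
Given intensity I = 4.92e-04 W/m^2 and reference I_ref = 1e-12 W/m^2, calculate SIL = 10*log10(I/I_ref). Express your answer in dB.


I / I_ref = 4.92e-04 / 1e-12 = 4.92e+08
SIL = 10 * log10(4.92e+08) = 86.92 dB


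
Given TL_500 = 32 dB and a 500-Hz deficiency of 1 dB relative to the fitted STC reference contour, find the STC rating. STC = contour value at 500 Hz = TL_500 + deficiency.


By ASTM E413, STC = value of the fitted reference contour at 500 Hz.
Contour value at 500 Hz = TL_500 + deficiency = 32 + 1 = 33
STC = 33


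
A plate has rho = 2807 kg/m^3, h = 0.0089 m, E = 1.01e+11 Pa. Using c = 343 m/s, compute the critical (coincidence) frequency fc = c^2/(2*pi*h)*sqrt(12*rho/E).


12*rho/E = 12*2807/1.01e+11 = 3.33505e-07
sqrt(12*rho/E) = sqrt(3.33505e-07) = 0.000577499
c^2/(2*pi*h) = 343^2/(2*pi*0.0089) = 2.10387e+06
fc = 2.10387e+06 * 0.000577499 = 1215 Hz


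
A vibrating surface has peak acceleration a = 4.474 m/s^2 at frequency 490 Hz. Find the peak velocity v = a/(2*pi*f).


omega = 2*pi*f = 2*pi*490 = 3078.76 rad/s
v = a / omega = 4.474 / 3078.76 = 0.0014532 m/s


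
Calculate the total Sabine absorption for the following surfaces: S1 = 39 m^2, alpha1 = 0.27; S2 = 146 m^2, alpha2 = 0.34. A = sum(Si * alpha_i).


39 * 0.27 = 10.53
146 * 0.34 = 49.64
A_total = 10.53 + 49.64 = 60.17 m^2


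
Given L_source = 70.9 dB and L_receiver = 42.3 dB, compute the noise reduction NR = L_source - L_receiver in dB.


NR = L_source - L_receiver (difference between source and receiving room levels)
NR = 70.9 - 42.3 = 28.6 dB


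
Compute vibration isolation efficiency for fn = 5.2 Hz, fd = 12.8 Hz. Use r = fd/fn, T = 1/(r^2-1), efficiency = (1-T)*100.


r = 12.8 / 5.2 = 2.46154
r^2 - 1 = 2.46154^2 - 1 = 5.05918
T = 1/5.05918 = 0.19766
Efficiency = (1 - 0.19766)*100 = 80.234 %


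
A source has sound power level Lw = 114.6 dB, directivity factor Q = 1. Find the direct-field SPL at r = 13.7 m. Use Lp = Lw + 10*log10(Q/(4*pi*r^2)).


4*pi*r^2 = 4*pi*13.7^2 = 2358.58 m^2
Q / (4*pi*r^2) = 1 / 2358.58 = 0.000423984
Lp = 114.6 + 10*log10(0.000423984) = 80.873 dB


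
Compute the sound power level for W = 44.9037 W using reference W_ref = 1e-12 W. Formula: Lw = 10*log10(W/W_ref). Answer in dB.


W / W_ref = 44.9037 / 1e-12 = 4.49037e+13
Lw = 10 * log10(4.49037e+13) = 136.52 dB


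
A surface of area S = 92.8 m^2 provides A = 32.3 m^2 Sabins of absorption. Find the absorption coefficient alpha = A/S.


Absorption coefficient = absorbed power / incident power
alpha = A / S = 32.3 / 92.8 = 0.34806


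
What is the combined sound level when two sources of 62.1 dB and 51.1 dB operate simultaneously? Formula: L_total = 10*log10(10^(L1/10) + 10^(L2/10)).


10^(62.1/10) = 1.62181e+06
10^(51.1/10) = 128825
Sum = 1.62181e+06 + 128825 = 1.75064e+06
L_total = 10*log10(1.75064e+06) = 62.432 dB


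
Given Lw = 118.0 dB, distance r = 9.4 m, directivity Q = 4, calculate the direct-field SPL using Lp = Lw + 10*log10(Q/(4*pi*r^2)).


4*pi*r^2 = 4*pi*9.4^2 = 1110.36 m^2
Q / (4*pi*r^2) = 4 / 1110.36 = 0.00360244
Lp = 118.0 + 10*log10(0.00360244) = 93.566 dB


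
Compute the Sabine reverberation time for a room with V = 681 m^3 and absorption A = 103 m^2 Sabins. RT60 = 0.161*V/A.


RT60 = 0.161 * 681 / 103 = 1.0645 s


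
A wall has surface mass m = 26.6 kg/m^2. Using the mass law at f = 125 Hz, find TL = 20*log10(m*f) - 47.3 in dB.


m * f = 26.6 * 125 = 3325
20*log10(3325) = 70.4358 dB
TL = 70.4358 - 47.3 = 23.136 dB


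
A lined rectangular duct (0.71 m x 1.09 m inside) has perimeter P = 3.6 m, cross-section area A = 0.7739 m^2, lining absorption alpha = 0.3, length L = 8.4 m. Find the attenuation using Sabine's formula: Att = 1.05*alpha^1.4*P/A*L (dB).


alpha^1.4 = 0.3^1.4 = 0.18534
Attenuation rate = 1.05 * alpha^1.4 * P / A
= 1.05 * 0.18534 * 3.6 / 0.7739 = 0.905266 dB/m
Total Att = 0.905266 * 8.4 = 7.6042 dB


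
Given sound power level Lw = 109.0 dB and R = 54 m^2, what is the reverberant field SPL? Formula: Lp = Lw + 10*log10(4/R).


4/R = 4/54 = 0.0740741
Lp = 109.0 + 10*log10(0.0740741) = 97.697 dB


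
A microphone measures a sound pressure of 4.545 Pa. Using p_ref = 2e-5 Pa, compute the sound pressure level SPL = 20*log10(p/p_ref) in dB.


p / p_ref = 4.545 / 2e-5 = 227250
SPL = 20 * log10(227250) = 107.13 dB


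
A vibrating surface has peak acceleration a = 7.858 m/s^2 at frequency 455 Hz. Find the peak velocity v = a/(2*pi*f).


omega = 2*pi*f = 2*pi*455 = 2858.85 rad/s
v = a / omega = 7.858 / 2858.85 = 0.0027487 m/s


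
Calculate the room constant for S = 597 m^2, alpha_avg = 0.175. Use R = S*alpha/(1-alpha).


R = 597 * 0.175 / (1 - 0.175) = 126.64 m^2


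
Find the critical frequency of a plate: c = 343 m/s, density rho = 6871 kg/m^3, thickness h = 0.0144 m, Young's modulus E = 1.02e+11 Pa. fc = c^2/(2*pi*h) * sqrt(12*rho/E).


12*rho/E = 12*6871/1.02e+11 = 8.08353e-07
sqrt(12*rho/E) = sqrt(8.08353e-07) = 0.000899085
c^2/(2*pi*h) = 343^2/(2*pi*0.0144) = 1.30031e+06
fc = 1.30031e+06 * 0.000899085 = 1169.1 Hz


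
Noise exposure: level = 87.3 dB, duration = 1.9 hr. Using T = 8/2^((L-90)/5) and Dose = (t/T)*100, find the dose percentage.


T_allowed = 8 / 2^((87.3 - 90)/5) = 11.6318 hr
Dose = 1.9 / 11.6318 * 100 = 16.335 %


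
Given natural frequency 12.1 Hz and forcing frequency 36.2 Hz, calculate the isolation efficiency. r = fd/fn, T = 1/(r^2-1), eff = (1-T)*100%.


r = 36.2 / 12.1 = 2.99174
r^2 - 1 = 2.99174^2 - 1 = 7.95051
T = 1/7.95051 = 0.125778
Efficiency = (1 - 0.125778)*100 = 87.422 %


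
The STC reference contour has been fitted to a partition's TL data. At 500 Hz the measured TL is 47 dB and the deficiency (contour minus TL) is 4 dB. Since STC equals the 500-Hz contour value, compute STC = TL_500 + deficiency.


By ASTM E413, STC = value of the fitted reference contour at 500 Hz.
Contour value at 500 Hz = TL_500 + deficiency = 47 + 4 = 51
STC = 51


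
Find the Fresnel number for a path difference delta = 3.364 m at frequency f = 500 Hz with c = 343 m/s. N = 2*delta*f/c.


N = 2*delta*f/c = 2*delta/lambda, where lambda = c/f
lambda = 343 / 500 = 0.686 m
N = 2 * 3.364 / 0.686 = 9.8076


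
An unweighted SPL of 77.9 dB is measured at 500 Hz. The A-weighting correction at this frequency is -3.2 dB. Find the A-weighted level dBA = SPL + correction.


A-weighting table: 500 Hz -> -3.2 dB correction
SPL_A = SPL + correction = 77.9 + (-3.2) = 74.7 dBA


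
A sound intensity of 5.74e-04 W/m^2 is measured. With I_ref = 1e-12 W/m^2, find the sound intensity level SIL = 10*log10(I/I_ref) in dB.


I / I_ref = 5.74e-04 / 1e-12 = 5.74e+08
SIL = 10 * log10(5.74e+08) = 87.589 dB


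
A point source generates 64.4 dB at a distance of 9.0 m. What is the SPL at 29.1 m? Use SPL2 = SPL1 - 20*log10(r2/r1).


r2/r1 = 29.1/9.0 = 3.23333
Correction = 20*log10(3.23333) = 10.193 dB
SPL2 = 64.4 - 10.193 = 54.207 dB


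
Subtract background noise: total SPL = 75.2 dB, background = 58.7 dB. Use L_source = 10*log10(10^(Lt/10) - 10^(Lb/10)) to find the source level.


10^(75.2/10) = 3.31131e+07
10^(58.7/10) = 741310
Difference = 3.31131e+07 - 741310 = 3.23718e+07
L_source = 10*log10(3.23718e+07) = 75.102 dB


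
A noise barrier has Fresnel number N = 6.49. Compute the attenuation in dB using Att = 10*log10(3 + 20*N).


3 + 20*N = 3 + 20*6.49 = 132.8
Att = 10*log10(132.8) = 21.232 dB


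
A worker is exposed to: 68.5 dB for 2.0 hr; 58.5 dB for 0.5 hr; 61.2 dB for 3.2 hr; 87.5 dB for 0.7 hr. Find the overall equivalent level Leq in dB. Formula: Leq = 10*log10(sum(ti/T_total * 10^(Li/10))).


T_total = 2.0 + 0.5 + 3.2 + 0.7 = 6.4 hr
(2.0/6.4) * 10^(68.5/10) = 2.21233e+06
(0.5/6.4) * 10^(58.5/10) = 55308.3
(3.2/6.4) * 10^(61.2/10) = 659128
(0.7/6.4) * 10^(87.5/10) = 6.15061e+07
Sum = 2.21233e+06 + 55308.3 + 659128 + 6.15061e+07 = 6.44329e+07
Leq = 10*log10(6.44329e+07) = 78.091 dB


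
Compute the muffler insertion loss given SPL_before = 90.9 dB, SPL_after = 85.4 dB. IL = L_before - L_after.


Insertion loss = SPL without muffler - SPL with muffler
IL = 90.9 - 85.4 = 5.5 dB


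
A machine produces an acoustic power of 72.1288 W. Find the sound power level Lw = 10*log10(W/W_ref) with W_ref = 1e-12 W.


W / W_ref = 72.1288 / 1e-12 = 7.21288e+13
Lw = 10 * log10(7.21288e+13) = 138.58 dB


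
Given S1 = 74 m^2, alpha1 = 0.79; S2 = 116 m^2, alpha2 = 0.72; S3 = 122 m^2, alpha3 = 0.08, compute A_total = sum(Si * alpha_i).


74 * 0.79 = 58.46
116 * 0.72 = 83.52
122 * 0.08 = 9.76
A_total = 58.46 + 83.52 + 9.76 = 151.74 m^2


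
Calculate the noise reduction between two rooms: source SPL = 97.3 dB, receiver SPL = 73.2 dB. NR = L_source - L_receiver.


NR = L_source - L_receiver (difference between source and receiving room levels)
NR = 97.3 - 73.2 = 24.1 dB


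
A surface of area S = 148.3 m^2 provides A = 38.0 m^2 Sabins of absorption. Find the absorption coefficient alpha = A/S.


Absorption coefficient = absorbed power / incident power
alpha = A / S = 38.0 / 148.3 = 0.25624


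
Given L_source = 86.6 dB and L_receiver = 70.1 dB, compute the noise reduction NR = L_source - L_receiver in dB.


NR = L_source - L_receiver (difference between source and receiving room levels)
NR = 86.6 - 70.1 = 16.5 dB


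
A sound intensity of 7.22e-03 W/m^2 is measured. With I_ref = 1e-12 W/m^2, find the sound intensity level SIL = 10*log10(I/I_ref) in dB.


I / I_ref = 7.22e-03 / 1e-12 = 7.22e+09
SIL = 10 * log10(7.22e+09) = 98.585 dB


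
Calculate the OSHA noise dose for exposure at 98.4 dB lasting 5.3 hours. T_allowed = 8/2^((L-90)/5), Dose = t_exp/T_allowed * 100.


T_allowed = 8 / 2^((98.4 - 90)/5) = 2.49666 hr
Dose = 5.3 / 2.49666 * 100 = 212.28 %


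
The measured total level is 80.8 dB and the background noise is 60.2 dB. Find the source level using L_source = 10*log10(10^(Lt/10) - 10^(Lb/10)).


10^(80.8/10) = 1.20226e+08
10^(60.2/10) = 1.04713e+06
Difference = 1.20226e+08 - 1.04713e+06 = 1.19179e+08
L_source = 10*log10(1.19179e+08) = 80.762 dB


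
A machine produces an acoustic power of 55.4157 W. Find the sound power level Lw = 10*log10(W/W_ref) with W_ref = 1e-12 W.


W / W_ref = 55.4157 / 1e-12 = 5.54157e+13
Lw = 10 * log10(5.54157e+13) = 137.44 dB


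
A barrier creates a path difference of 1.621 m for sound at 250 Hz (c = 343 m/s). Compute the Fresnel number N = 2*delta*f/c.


N = 2*delta*f/c = 2*delta/lambda, where lambda = c/f
lambda = 343 / 250 = 1.372 m
N = 2 * 1.621 / 1.372 = 2.363


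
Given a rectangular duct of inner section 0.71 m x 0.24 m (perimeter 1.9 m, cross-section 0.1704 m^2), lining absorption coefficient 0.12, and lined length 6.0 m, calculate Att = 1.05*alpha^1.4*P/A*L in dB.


alpha^1.4 = 0.12^1.4 = 0.0513871
Attenuation rate = 1.05 * alpha^1.4 * P / A
= 1.05 * 0.0513871 * 1.9 / 0.1704 = 0.601627 dB/m
Total Att = 0.601627 * 6.0 = 3.6098 dB


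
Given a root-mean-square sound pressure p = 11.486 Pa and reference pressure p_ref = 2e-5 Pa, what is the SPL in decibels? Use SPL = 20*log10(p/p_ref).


p / p_ref = 11.486 / 2e-5 = 574300
SPL = 20 * log10(574300) = 115.18 dB


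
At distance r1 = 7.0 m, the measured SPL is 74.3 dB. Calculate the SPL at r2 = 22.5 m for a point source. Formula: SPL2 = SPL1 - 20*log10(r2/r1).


r2/r1 = 22.5/7.0 = 3.21429
Correction = 20*log10(3.21429) = 10.1417 dB
SPL2 = 74.3 - 10.1417 = 64.158 dB
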